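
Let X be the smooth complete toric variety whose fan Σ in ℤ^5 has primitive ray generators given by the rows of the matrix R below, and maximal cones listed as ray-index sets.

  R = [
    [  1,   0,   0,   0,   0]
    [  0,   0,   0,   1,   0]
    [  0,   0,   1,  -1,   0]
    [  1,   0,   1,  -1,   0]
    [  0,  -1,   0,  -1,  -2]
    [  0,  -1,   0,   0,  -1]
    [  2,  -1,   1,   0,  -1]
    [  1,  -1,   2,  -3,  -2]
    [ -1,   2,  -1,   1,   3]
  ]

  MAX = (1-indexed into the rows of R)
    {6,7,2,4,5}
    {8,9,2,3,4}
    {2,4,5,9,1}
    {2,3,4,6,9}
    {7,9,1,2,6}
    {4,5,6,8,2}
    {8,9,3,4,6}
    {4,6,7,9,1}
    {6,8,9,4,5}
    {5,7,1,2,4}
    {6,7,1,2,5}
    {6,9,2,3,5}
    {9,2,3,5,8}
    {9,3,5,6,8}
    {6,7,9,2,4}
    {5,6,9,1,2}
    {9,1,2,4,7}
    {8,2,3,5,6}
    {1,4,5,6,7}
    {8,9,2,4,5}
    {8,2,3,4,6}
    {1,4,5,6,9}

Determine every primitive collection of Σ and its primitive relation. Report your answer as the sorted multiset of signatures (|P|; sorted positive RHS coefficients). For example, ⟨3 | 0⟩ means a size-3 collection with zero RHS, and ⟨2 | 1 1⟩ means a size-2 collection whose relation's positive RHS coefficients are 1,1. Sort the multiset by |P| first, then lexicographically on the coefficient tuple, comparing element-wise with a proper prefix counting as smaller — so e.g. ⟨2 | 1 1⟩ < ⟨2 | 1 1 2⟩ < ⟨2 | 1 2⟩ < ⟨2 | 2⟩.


|primitive collections| = 9. Relations:

  • {1,3}:  v_{1} + v_{3} = v_{4}  ⟹  sig = ⟨2 | 1⟩
  • {7,8}:  v_{7} + v_{8} = v_{2} + 3·v_{4} + v_{5} + v_{6}  ⟹  sig = ⟨2 | 1 1 1 3⟩
  • {3,7}:  v_{3} + v_{7} = v_{2} + 2·v_{4} + v_{6}  ⟹  sig = ⟨2 | 1 1 2⟩
  • {1,8}:  v_{1} + v_{8} = 2·v_{4} + v_{5}  ⟹  sig = ⟨2 | 1 2⟩
  • {3,4,5}:  v_{3} + v_{4} + v_{5} = v_{8}  ⟹  sig = ⟨3 | 1⟩
  • {5,7,9}:  v_{5} + v_{7} + v_{9} = v_{1}  ⟹  sig = ⟨3 | 1⟩
  • {1,2,4,6}:  v_{1} + v_{2} + v_{4} + v_{6} = v_{7}  ⟹  sig = ⟨4 | 1⟩
  • {2,6,8,9}:  v_{2} + v_{6} + v_{8} + v_{9} = v_{3}  ⟹  sig = ⟨4 | 1⟩
  • {2,4,5,6,9}:  v_{2} + v_{4} + v_{5} + v_{6} + v_{9} = 0  ⟹  sig = ⟨5 | 0⟩

Sorted signature multiset PRS(X):
[⟨2 | 1⟩, ⟨2 | 1 1 1 3⟩, ⟨2 | 1 1 2⟩, ⟨2 | 1 2⟩, ⟨3 | 1⟩, ⟨3 | 1⟩, ⟨4 | 1⟩, ⟨4 | 1⟩, ⟨5 | 0⟩]


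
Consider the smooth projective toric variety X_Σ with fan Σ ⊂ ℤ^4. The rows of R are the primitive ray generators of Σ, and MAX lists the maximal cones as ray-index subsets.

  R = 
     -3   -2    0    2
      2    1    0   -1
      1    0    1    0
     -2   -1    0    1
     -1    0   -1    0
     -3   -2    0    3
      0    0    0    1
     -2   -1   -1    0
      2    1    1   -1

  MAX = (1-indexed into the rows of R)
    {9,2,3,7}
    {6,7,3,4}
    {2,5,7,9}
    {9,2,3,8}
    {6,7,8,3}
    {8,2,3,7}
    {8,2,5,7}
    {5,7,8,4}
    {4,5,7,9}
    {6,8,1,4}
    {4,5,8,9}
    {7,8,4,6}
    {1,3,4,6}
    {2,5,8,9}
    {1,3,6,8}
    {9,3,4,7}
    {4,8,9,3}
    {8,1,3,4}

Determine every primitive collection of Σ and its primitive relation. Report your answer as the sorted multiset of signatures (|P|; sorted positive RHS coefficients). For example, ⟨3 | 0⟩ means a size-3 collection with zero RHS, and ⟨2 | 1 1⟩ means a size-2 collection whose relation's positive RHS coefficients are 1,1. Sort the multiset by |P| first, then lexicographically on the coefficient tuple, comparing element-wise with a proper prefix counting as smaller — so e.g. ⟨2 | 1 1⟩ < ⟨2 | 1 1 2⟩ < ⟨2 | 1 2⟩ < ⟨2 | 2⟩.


Σ has 12 primitive collections:

  {2,4}:  v_{2} + v_{4} = 0 ; sig = ⟨2 | 0⟩
  {3,5}:  v_{3} + v_{5} = 0 ; sig = ⟨2 | 0⟩
  {1,7}:  v_{1} + v_{7} = v_{6} ; sig = ⟨2 | 1⟩
  {1,9}:  v_{1} + v_{9} = v_{3} + v_{4} ; sig = ⟨2 | 1 1⟩
  {1,2}:  v_{1} + v_{2} = v_{3} + v_{7} + v_{8} ; sig = ⟨2 | 1 1 1⟩
  {1,5}:  v_{1} + v_{5} = v_{4} + v_{7} + v_{8} ; sig = ⟨2 | 1 1 1⟩
  {6,9}:  v_{6} + v_{9} = v_{3} + v_{4} + v_{7} ; sig = ⟨2 | 1 1 1⟩
  {2,6}:  v_{2} + v_{6} = v_{3} + 2·v_{7} + v_{8} ; sig = ⟨2 | 1 1 2⟩
  {5,6}:  v_{5} + v_{6} = v_{4} + 2·v_{7} + v_{8} ; sig = ⟨2 | 1 1 2⟩
  {7,8,9}:  v_{7} + v_{8} + v_{9} = 0 ; sig = ⟨3 | 0⟩
  {3,4,7,8}:  v_{3} + v_{4} + v_{7} + v_{8} = v_{1} ; sig = ⟨4 | 1⟩
  {3,4,6,8}:  v_{3} + v_{4} + v_{6} + v_{8} = 2·v_{1} ; sig = ⟨4 | 2⟩

Hence PRS(X_Σ) =
[⟨2 | 0⟩, ⟨2 | 0⟩, ⟨2 | 1⟩, ⟨2 | 1 1⟩, ⟨2 | 1 1 1⟩, ⟨2 | 1 1 1⟩, ⟨2 | 1 1 1⟩, ⟨2 | 1 1 2⟩, ⟨2 | 1 1 2⟩, ⟨3 | 0⟩, ⟨4 | 1⟩, ⟨4 | 2⟩]


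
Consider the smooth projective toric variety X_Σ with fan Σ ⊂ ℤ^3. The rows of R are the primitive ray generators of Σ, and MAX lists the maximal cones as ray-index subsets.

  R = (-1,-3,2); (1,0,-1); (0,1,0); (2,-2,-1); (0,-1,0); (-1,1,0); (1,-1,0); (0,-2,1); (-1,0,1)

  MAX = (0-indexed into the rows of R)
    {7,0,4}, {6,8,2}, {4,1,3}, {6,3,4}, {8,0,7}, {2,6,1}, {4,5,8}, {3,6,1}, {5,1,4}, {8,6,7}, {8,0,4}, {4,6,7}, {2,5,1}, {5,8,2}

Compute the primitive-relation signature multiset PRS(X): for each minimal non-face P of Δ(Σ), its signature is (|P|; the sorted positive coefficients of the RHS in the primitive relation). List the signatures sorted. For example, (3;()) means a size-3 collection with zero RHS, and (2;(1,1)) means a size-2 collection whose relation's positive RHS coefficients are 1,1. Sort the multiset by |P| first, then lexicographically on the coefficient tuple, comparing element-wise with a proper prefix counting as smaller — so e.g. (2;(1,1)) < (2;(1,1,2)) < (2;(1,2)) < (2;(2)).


Δ(Σ) — 9 vertices, 18 min non-faces:

  {1,8}:  v_{1} + v_{8} = 0  so sig = (2;())
  {2,4}:  v_{2} + v_{4} = 0  so sig = (2;())
  {5,6}:  v_{5} + v_{6} = 0  so sig = (2;())
  {0,1}:  v_{0} + v_{1} = v_{4} + v_{7}  so sig = (2;(1,1))
  {0,2}:  v_{0} + v_{2} = v_{7} + v_{8}  so sig = (2;(1,1))
  {1,7}:  v_{1} + v_{7} = v_{4} + v_{6}  so sig = (2;(1,1))
  {2,3}:  v_{2} + v_{3} = v_{1} + v_{6}  so sig = (2;(1,1))
  {2,7}:  v_{2} + v_{7} = v_{6} + v_{8}  so sig = (2;(1,1))
  {3,5}:  v_{3} + v_{5} = v_{1} + v_{4}  so sig = (2;(1,1))
  {3,8}:  v_{3} + v_{8} = v_{4} + v_{6}  so sig = (2;(1,1))
  {5,7}:  v_{5} + v_{7} = v_{4} + v_{8}  so sig = (2;(1,1))
  {0,3}:  v_{0} + v_{3} = 2·v_{4} + v_{6} + v_{7}  so sig = (2;(1,1,2))
  {0,6}:  v_{0} + v_{6} = 2·v_{7}  so sig = (2;(2))
  {0,5}:  v_{0} + v_{5} = 2·v_{4} + 2·v_{8}  so sig = (2;(2,2))
  {3,7}:  v_{3} + v_{7} = 2·v_{4} + 2·v_{6}  so sig = (2;(2,2))
  {1,4,6}:  v_{1} + v_{4} + v_{6} = v_{3}  so sig = (3;(1))
  {4,6,8}:  v_{4} + v_{6} + v_{8} = v_{7}  so sig = (3;(1))
  {4,7,8}:  v_{4} + v_{7} + v_{8} = v_{0}  so sig = (3;(1))

so the primitive-relation signature multiset is
    (2;())
    (2;())
    (2;())
    (2;(1,1))
    (2;(1,1))
    (2;(1,1))
    (2;(1,1))
    (2;(1,1))
    (2;(1,1))
    (2;(1,1))
    (2;(1,1))
    (2;(1,1,2))
    (2;(2))
    (2;(2,2))
    (2;(2,2))
    (3;(1))
    (3;(1))
    (3;(1))


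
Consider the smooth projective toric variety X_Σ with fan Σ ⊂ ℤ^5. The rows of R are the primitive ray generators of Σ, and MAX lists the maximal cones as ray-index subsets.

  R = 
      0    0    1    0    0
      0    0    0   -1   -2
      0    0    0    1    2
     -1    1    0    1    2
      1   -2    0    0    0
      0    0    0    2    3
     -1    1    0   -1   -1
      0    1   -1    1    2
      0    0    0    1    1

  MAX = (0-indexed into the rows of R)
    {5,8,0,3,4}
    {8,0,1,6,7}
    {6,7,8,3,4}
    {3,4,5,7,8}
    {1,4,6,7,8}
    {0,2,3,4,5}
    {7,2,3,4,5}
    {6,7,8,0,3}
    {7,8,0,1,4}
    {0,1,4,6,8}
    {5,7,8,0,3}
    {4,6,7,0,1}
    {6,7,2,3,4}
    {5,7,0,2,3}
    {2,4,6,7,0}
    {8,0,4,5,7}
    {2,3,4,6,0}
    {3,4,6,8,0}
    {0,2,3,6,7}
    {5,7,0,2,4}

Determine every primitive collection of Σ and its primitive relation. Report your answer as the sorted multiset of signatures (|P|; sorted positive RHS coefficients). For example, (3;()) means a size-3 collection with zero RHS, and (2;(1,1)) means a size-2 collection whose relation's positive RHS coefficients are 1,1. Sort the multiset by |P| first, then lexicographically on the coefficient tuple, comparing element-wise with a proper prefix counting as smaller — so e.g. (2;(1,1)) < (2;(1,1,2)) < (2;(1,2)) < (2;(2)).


Primitive collections (7):

  • {1,2}:  v_{1} + v_{2} = 0  ⟹  sig = (2;())
  • {1,5}:  v_{1} + v_{5} = v_{8}  ⟹  sig = (2;(1))
  • {2,8}:  v_{2} + v_{8} = v_{5}  ⟹  sig = (2;(1))
  • {5,6}:  v_{5} + v_{6} = v_{3}  ⟹  sig = (2;(1))
  • {1,3}:  v_{1} + v_{3} = v_{6} + v_{8}  ⟹  sig = (2;(1,1))
  • {0,3,4,7}:  v_{0} + v_{3} + v_{4} + v_{7} = 2·v_{2}  ⟹  sig = (4;(2))
  • {0,4,6,7,8}:  v_{0} + v_{4} + v_{6} + v_{7} + v_{8} = v_{2}  ⟹  sig = (5;(1))

Sorted signature multiset PRS(X):
    (2;())
    (2;(1))
    (2;(1))
    (2;(1))
    (2;(1,1))
    (4;(2))
    (5;(1))


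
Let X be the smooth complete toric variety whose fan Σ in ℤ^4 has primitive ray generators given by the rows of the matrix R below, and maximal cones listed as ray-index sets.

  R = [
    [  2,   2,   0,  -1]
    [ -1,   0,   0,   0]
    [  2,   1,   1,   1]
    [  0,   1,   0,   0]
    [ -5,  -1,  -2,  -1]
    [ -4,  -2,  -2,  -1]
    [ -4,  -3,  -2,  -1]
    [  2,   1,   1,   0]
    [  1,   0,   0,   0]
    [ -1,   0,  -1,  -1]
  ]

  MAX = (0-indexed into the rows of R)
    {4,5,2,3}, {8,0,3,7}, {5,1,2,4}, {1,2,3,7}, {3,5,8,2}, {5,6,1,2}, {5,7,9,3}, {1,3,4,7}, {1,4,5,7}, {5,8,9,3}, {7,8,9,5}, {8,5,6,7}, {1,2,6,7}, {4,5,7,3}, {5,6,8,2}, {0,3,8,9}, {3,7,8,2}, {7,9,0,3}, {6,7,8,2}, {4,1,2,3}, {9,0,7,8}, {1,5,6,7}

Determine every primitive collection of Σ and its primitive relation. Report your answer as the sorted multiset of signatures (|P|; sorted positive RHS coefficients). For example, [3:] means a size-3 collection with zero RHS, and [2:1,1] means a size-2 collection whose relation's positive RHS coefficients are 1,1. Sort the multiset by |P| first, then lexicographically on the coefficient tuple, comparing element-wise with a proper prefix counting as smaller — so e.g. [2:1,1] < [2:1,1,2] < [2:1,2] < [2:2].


|primitive collections| = 18. Relations:

  • {1,8}:  v_{1} + v_{8} = 0  ⟹  sig = [2:]
  • {3,6}:  v_{3} + v_{6} = v_{5}  ⟹  sig = [2:1]
  • {2,9}:  v_{2} + v_{9} = v_{3} + v_{8}  ⟹  sig = [2:1,1]
  • {4,8}:  v_{4} + v_{8} = v_{3} + v_{5}  ⟹  sig = [2:1,1]
  • {0,1}:  v_{0} + v_{1} = v_{3} + v_{7} + v_{9}  ⟹  sig = [2:1,1,1]
  • {1,9}:  v_{1} + v_{9} = v_{3} + v_{5} + v_{7}  ⟹  sig = [2:1,1,1]
  • {0,6}:  v_{0} + v_{6} = v_{5} + v_{7} + v_{8} + v_{9}  ⟹  sig = [2:1,1,1,1]
  • {0,4}:  v_{0} + v_{4} = 2·v_{3} + v_{5} + v_{7} + v_{9}  ⟹  sig = [2:1,1,1,2]
  • {6,9}:  v_{6} + v_{9} = 2·v_{5} + v_{7} + v_{8}  ⟹  sig = [2:1,1,2]
  • {4,6}:  v_{4} + v_{6} = v_{1} + 2·v_{5}  ⟹  sig = [2:1,2]
  • {0,2}:  v_{0} + v_{2} = 2·v_{3} + v_{7} + 2·v_{8}  ⟹  sig = [2:1,2,2]
  • {4,9}:  v_{4} + v_{9} = 2·v_{3} + 2·v_{5} + v_{7}  ⟹  sig = [2:1,2,2]
  • {0,5}:  v_{0} + v_{5} = 2·v_{9}  ⟹  sig = [2:2]
  • {2,5,7}:  v_{2} + v_{5} + v_{7} = 0  ⟹  sig = [3:]
  • {1,3,5}:  v_{1} + v_{3} + v_{5} = v_{4}  ⟹  sig = [3:1]
  • {2,4,7}:  v_{2} + v_{4} + v_{7} = v_{1} + v_{3}  ⟹  sig = [3:1,1]
  • {3,5,7,8}:  v_{3} + v_{5} + v_{7} + v_{8} = v_{9}  ⟹  sig = [4:1]
  • {3,7,8,9}:  v_{3} + v_{7} + v_{8} + v_{9} = v_{0}  ⟹  sig = [4:1]

so the primitive-relation signature multiset is
{ [2:],  [2:1],  [2:1,1] ×2,  [2:1,1,1] ×2,  [2:1,1,1,1],  [2:1,1,1,2],  [2:1,1,2],  [2:1,2],  [2:1,2,2] ×2,  [2:2],  [3:],  [3:1],  [3:1,1],  [4:1] ×2 }


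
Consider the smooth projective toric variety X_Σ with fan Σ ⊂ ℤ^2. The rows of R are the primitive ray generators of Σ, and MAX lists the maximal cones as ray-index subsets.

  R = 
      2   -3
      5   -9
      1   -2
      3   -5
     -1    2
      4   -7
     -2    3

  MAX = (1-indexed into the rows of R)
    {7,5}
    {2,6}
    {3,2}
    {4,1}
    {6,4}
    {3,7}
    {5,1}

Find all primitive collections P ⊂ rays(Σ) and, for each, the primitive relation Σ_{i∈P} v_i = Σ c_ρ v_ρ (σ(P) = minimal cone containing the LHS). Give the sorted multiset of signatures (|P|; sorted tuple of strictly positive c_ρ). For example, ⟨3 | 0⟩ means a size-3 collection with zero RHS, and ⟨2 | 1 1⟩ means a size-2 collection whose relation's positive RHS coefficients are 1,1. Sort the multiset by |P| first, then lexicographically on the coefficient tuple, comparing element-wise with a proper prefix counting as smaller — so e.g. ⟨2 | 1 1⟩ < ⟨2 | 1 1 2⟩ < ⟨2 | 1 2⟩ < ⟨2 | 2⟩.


|primitive collections| = 14. Relations:

  P={1,7}:  v_{1} + v_{7} = 0  so sig = ⟨2 | 0⟩
  P={3,5}:  v_{3} + v_{5} = 0  so sig = ⟨2 | 0⟩
  P={1,3}:  v_{1} + v_{3} = v_{4}  so sig = ⟨2 | 1⟩
  P={2,5}:  v_{2} + v_{5} = v_{6}  so sig = ⟨2 | 1⟩
  P={3,4}:  v_{3} + v_{4} = v_{6}  so sig = ⟨2 | 1⟩
  P={3,6}:  v_{3} + v_{6} = v_{2}  so sig = ⟨2 | 1⟩
  P={4,5}:  v_{4} + v_{5} = v_{1}  so sig = ⟨2 | 1⟩
  P={4,7}:  v_{4} + v_{7} = v_{3}  so sig = ⟨2 | 1⟩
  P={5,6}:  v_{5} + v_{6} = v_{4}  so sig = ⟨2 | 1⟩
  P={1,2}:  v_{1} + v_{2} = v_{4} + v_{6}  so sig = ⟨2 | 1 1⟩
  P={1,6}:  v_{1} + v_{6} = 2·v_{4}  so sig = ⟨2 | 2⟩
  P={2,4}:  v_{2} + v_{4} = 2·v_{6}  so sig = ⟨2 | 2⟩
  P={6,7}:  v_{6} + v_{7} = 2·v_{3}  so sig = ⟨2 | 2⟩
  P={2,7}:  v_{2} + v_{7} = 3·v_{3}  so sig = ⟨2 | 3⟩

Hence PRS(X_Σ) =
    |P|=2: 14 collections, coeffs (), (), (1), (1), (1), (1), (1), (1), (1), (1,1), (2), (2), (2), (3)


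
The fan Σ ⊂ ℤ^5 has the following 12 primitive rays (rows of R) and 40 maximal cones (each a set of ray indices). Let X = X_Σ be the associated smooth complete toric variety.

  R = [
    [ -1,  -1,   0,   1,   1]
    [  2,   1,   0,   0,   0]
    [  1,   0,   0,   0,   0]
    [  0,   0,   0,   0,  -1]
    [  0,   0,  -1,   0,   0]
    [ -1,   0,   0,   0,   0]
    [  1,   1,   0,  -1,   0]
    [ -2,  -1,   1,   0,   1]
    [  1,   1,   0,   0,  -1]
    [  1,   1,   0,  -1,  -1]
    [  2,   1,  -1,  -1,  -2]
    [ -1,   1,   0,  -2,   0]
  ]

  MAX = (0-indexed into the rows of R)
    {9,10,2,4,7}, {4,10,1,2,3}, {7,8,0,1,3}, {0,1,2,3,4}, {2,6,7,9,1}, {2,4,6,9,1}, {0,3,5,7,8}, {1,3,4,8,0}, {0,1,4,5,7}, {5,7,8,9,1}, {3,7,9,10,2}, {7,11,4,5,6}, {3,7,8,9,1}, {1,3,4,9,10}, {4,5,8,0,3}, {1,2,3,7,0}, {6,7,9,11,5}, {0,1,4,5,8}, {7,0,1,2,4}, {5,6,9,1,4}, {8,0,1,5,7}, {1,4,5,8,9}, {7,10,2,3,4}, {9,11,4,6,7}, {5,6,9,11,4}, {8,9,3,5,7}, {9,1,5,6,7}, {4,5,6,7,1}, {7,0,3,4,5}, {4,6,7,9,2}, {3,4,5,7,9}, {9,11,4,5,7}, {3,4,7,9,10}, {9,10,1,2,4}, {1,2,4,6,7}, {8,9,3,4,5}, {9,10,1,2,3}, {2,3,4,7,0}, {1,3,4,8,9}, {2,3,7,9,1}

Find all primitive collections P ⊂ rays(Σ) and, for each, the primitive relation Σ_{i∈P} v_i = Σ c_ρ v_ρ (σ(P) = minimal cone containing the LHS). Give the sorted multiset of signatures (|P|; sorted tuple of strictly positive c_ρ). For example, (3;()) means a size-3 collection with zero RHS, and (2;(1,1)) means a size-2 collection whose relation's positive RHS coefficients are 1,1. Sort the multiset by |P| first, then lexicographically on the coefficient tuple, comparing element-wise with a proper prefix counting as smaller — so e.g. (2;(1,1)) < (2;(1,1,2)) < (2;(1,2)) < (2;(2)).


Δ(Σ) — 12 vertices, 23 min non-faces:

  {0,9}:  v_{0} + v_{9} = 0 ; sig = (2;())
  {2,5}:  v_{2} + v_{5} = 0 ; sig = (2;())
  {3,6}:  v_{3} + v_{6} = v_{9} ; sig = (2;(1))
  {2,8}:  v_{2} + v_{8} = v_{1} + v_{3} ; sig = (2;(1,1))
  {0,6}:  v_{0} + v_{6} = v_{1} + v_{4} + v_{7} ; sig = (2;(1,1,1))
  {0,10}:  v_{0} + v_{10} = v_{2} + v_{3} + v_{4} ; sig = (2;(1,1,1))
  {5,10}:  v_{5} + v_{10} = v_{3} + v_{4} + v_{9} ; sig = (2;(1,1,1))
  {6,8}:  v_{6} + v_{8} = v_{1} + v_{5} + v_{9} ; sig = (2;(1,1,1))
  {0,11}:  v_{0} + v_{11} = v_{4} + v_{5} + v_{6} + v_{7} ; sig = (2;(1,1,1,1))
  {2,11}:  v_{2} + v_{11} = v_{4} + v_{6} + v_{7} + v_{9} ; sig = (2;(1,1,1,1))
  {3,11}:  v_{3} + v_{11} = v_{4} + v_{5} + v_{7} + 2·v_{9} ; sig = (2;(1,1,1,2))
  {8,10}:  v_{8} + v_{10} = v_{1} + 2·v_{3} + v_{4} + v_{9} ; sig = (2;(1,1,1,2))
  {6,10}:  v_{6} + v_{10} = v_{2} + v_{4} + 2·v_{9} ; sig = (2;(1,1,2))
  {8,11}:  v_{8} + v_{11} = 2·v_{5} + v_{6} + v_{9} ; sig = (2;(1,1,2))
  {1,11}:  v_{1} + v_{11} = v_{5} + 2·v_{6} ; sig = (2;(1,2))
  {10,11}:  v_{10} + v_{11} = 2·v_{4} + v_{7} + 3·v_{9} ; sig = (2;(1,2,3))
  {1,3,5}:  v_{1} + v_{3} + v_{5} = v_{8} ; sig = (3;(1))
  {4,7,8}:  v_{4} + v_{7} + v_{8} = v_{5} ; sig = (3;(1))
  {1,7,10}:  v_{1} + v_{7} + v_{10} = v_{2} + v_{9} ; sig = (3;(1,1))
  {1,3,4,7}:  v_{1} + v_{3} + v_{4} + v_{7} = 0 ; sig = (4;())
  {1,4,7,9}:  v_{1} + v_{4} + v_{7} + v_{9} = v_{6} ; sig = (4;(1))
  {2,3,4,9}:  v_{2} + v_{3} + v_{4} + v_{9} = v_{10} ; sig = (4;(1))
  {4,5,6,7,9}:  v_{4} + v_{5} + v_{6} + v_{7} + v_{9} = v_{11} ; sig = (5;(1))

so the primitive-relation signature multiset is
    (2;())
    (2;())
    (2;(1))
    (2;(1,1))
    (2;(1,1,1))
    (2;(1,1,1))
    (2;(1,1,1))
    (2;(1,1,1))
    (2;(1,1,1,1))
    (2;(1,1,1,1))
    (2;(1,1,1,2))
    (2;(1,1,1,2))
    (2;(1,1,2))
    (2;(1,1,2))
    (2;(1,2))
    (2;(1,2,3))
    (3;(1))
    (3;(1))
    (3;(1,1))
    (4;())
    (4;(1))
    (4;(1))
    (5;(1))


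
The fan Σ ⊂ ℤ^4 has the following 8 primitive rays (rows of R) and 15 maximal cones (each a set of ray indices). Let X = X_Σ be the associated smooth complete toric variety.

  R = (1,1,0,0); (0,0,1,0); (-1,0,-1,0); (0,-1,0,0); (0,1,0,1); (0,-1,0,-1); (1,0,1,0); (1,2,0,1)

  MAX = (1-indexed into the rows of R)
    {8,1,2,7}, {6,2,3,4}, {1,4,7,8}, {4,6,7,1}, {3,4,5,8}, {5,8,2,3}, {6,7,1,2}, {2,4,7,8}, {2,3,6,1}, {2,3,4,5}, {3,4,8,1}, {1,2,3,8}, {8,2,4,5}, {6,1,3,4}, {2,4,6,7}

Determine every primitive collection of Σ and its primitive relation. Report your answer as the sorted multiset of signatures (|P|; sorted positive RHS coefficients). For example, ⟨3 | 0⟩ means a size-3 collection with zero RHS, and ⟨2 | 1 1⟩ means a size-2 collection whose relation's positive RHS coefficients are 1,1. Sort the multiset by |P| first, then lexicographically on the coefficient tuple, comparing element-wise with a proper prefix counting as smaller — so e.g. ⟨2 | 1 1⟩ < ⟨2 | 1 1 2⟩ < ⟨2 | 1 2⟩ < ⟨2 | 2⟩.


Σ has 7 primitive collections:

  P = {3,7}:  v_{3} + v_{7} = 0  ⇒ sig = ⟨2 | 0⟩
  P = {5,6}:  v_{5} + v_{6} = 0  ⇒ sig = ⟨2 | 0⟩
  P = {1,5}:  v_{1} + v_{5} = v_{8}  ⇒ sig = ⟨2 | 1⟩
  P = {6,8}:  v_{6} + v_{8} = v_{1}  ⇒ sig = ⟨2 | 1⟩
  P = {5,7}:  v_{5} + v_{7} = v_{2} + v_{4} + v_{8}  ⇒ sig = ⟨2 | 1 1 1⟩
  P = {1,2,4}:  v_{1} + v_{2} + v_{4} = v_{7}  ⇒ sig = ⟨3 | 1⟩
  P = {2,3,4,8}:  v_{2} + v_{3} + v_{4} + v_{8} = v_{5}  ⇒ sig = ⟨4 | 1⟩

Sorted signature multiset PRS(X):
    ⟨2 | 0⟩
    ⟨2 | 0⟩
    ⟨2 | 1⟩
    ⟨2 | 1⟩
    ⟨2 | 1 1 1⟩
    ⟨3 | 1⟩
    ⟨4 | 1⟩


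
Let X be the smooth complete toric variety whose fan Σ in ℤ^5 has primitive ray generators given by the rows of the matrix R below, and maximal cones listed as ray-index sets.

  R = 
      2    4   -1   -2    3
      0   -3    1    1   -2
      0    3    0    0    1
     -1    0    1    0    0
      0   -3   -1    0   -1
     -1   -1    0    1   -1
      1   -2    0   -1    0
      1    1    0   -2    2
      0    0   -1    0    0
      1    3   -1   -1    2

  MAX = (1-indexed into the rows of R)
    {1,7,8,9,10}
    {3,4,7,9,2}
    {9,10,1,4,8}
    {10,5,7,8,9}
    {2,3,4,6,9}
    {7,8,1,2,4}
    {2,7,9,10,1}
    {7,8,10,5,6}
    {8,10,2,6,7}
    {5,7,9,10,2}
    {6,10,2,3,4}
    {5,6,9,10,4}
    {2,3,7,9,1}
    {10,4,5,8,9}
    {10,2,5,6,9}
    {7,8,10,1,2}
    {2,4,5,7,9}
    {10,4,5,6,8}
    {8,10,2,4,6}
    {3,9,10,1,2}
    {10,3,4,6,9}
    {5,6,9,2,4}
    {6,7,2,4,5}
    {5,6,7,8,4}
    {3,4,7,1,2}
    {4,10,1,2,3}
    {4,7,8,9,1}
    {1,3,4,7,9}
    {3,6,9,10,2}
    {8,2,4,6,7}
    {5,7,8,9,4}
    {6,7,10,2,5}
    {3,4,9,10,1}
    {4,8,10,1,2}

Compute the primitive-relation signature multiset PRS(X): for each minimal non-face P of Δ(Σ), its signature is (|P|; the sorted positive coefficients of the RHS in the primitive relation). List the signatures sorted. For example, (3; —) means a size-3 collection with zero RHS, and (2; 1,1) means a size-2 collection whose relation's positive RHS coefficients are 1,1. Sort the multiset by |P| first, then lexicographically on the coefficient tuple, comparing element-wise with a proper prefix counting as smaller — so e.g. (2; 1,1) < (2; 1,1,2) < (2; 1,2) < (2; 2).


|primitive collections| = 14. Relations:

  • {1,6}:  v_{1} + v_{6} = v_{10}  so sig = (2; 1)
  • {3,5}:  v_{3} + v_{5} = v_{9}  so sig = (2; 1)
  • {3,8}:  v_{3} + v_{8} = v_{1} + v_{4}  so sig = (2; 1,1)
  • {1,5}:  v_{1} + v_{5} = v_{7} + v_{9} + v_{10}  so sig = (2; 1,1,1)
  • {3,6,7}:  v_{3} + v_{6} + v_{7} = 0  so sig = (3; —)
  • {2,8,9}:  v_{2} + v_{8} + v_{9} = v_{7}  so sig = (3; 1)
  • {3,7,10}:  v_{3} + v_{7} + v_{10} = v_{1}  so sig = (3; 1)
  • {4,7,10}:  v_{4} + v_{7} + v_{10} = v_{8}  so sig = (3; 1)
  • {6,7,9}:  v_{6} + v_{7} + v_{9} = v_{5}  so sig = (3; 1)
  • {6,8,9}:  v_{6} + v_{8} + v_{9} = v_{4} + v_{5} + v_{10}  so sig = (3; 1,1,1)
  • {2,5,8}:  v_{2} + v_{5} + v_{8} = v_{6} + 2·v_{7}  so sig = (3; 1,2)
  • {2,4,9,10}:  v_{2} + v_{4} + v_{9} + v_{10} = 0  so sig = (4; —)
  • {1,2,4,9}:  v_{1} + v_{2} + v_{4} + v_{9} = v_{3} + v_{7}  so sig = (4; 1,1)
  • {2,4,5,10}:  v_{2} + v_{4} + v_{5} + v_{10} = v_{6} + v_{7}  so sig = (4; 1,1)

Hence PRS(X_Σ) =
{ (2; 1) ×2,  (2; 1,1),  (2; 1,1,1),  (3; —),  (3; 1) ×4,  (3; 1,1,1),  (3; 1,2),  (4; —),  (4; 1,1) ×2 }


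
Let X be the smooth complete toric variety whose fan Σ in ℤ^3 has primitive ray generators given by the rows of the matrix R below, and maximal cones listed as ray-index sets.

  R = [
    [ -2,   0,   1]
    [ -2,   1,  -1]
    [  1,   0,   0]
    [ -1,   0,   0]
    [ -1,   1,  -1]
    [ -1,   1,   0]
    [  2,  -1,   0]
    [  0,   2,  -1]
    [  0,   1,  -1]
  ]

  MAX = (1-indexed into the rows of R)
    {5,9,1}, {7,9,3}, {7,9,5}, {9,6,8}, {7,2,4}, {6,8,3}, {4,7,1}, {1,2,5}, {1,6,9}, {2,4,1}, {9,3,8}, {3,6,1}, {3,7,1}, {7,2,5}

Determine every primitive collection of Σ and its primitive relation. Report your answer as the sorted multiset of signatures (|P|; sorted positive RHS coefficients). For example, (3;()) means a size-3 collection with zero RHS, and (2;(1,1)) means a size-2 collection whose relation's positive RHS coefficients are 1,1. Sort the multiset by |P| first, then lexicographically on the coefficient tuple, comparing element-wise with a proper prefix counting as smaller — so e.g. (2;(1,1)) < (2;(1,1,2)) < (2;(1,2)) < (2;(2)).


Σ has 20 primitive collections:

  • {3,4}:  v_{3} + v_{4} = 0  so sig = (2;())
  • {2,3}:  v_{2} + v_{3} = v_{5}  so sig = (2;(1))
  • {3,5}:  v_{3} + v_{5} = v_{9}  so sig = (2;(1))
  • {4,5}:  v_{4} + v_{5} = v_{2}  so sig = (2;(1))
  • {4,9}:  v_{4} + v_{9} = v_{5}  so sig = (2;(1))
  • {6,7}:  v_{6} + v_{7} = v_{3}  so sig = (2;(1))
  • {4,6}:  v_{4} + v_{6} = v_{1} + v_{9}  so sig = (2;(1,1))
  • {4,8}:  v_{4} + v_{8} = v_{6} + v_{9}  so sig = (2;(1,1))
  • {2,6}:  v_{2} + v_{6} = v_{1} + v_{5} + v_{9}  so sig = (2;(1,1,1))
  • {5,6}:  v_{5} + v_{6} = v_{1} + 2·v_{9}  so sig = (2;(1,2))
  • {5,8}:  v_{5} + v_{8} = v_{6} + 2·v_{9}  so sig = (2;(1,2))
  • {7,8}:  v_{7} + v_{8} = 2·v_{3} + v_{9}  so sig = (2;(1,2))
  • {2,8}:  v_{2} + v_{8} = v_{1} + 3·v_{9}  so sig = (2;(1,3))
  • {1,8}:  v_{1} + v_{8} = 2·v_{6}  so sig = (2;(2))
  • {2,9}:  v_{2} + v_{9} = 2·v_{5}  so sig = (2;(2))
  • {1,7,9}:  v_{1} + v_{7} + v_{9} = 0  so sig = (3;())
  • {1,3,9}:  v_{1} + v_{3} + v_{9} = v_{6}  so sig = (3;(1))
  • {1,5,7}:  v_{1} + v_{5} + v_{7} = v_{4}  so sig = (3;(1))
  • {3,6,9}:  v_{3} + v_{6} + v_{9} = v_{8}  so sig = (3;(1))
  • {1,2,7}:  v_{1} + v_{2} + v_{7} = 2·v_{4}  so sig = (3;(2))

Sorted signature multiset PRS(X):
[(2;()), (2;(1)), (2;(1)), (2;(1)), (2;(1)), (2;(1)), (2;(1,1)), (2;(1,1)), (2;(1,1,1)), (2;(1,2)), (2;(1,2)), (2;(1,2)), (2;(1,3)), (2;(2)), (2;(2)), (3;()), (3;(1)), (3;(1)), (3;(1)), (3;(2))]


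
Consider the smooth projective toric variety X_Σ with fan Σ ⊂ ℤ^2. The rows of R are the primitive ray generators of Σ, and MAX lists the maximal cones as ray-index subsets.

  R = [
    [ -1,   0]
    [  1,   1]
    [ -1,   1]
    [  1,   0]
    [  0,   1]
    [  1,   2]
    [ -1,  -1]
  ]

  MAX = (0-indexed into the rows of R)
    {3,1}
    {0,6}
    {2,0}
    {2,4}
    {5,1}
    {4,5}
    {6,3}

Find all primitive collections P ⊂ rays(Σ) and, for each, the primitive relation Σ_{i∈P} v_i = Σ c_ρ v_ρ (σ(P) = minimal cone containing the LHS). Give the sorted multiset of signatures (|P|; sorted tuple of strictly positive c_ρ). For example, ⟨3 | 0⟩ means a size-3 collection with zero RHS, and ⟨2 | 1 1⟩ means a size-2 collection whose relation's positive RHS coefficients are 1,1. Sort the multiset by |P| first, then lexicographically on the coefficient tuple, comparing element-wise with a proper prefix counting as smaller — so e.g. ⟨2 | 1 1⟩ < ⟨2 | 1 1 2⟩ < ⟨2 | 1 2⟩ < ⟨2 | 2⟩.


|primitive collections| = 14. Relations:

  P = {0,3}:  v_{0} + v_{3} = 0 — sig = ⟨2 | 0⟩
  P = {1,6}:  v_{1} + v_{6} = 0 — sig = ⟨2 | 0⟩
  P = {0,1}:  v_{0} + v_{1} = v_{4} — sig = ⟨2 | 1⟩
  P = {0,4}:  v_{0} + v_{4} = v_{2} — sig = ⟨2 | 1⟩
  P = {1,4}:  v_{1} + v_{4} = v_{5} — sig = ⟨2 | 1⟩
  P = {2,3}:  v_{2} + v_{3} = v_{4} — sig = ⟨2 | 1⟩
  P = {3,4}:  v_{3} + v_{4} = v_{1} — sig = ⟨2 | 1⟩
  P = {4,6}:  v_{4} + v_{6} = v_{0} — sig = ⟨2 | 1⟩
  P = {5,6}:  v_{5} + v_{6} = v_{4} — sig = ⟨2 | 1⟩
  P = {0,5}:  v_{0} + v_{5} = 2·v_{4} — sig = ⟨2 | 2⟩
  P = {1,2}:  v_{1} + v_{2} = 2·v_{4} — sig = ⟨2 | 2⟩
  P = {2,6}:  v_{2} + v_{6} = 2·v_{0} — sig = ⟨2 | 2⟩
  P = {3,5}:  v_{3} + v_{5} = 2·v_{1} — sig = ⟨2 | 2⟩
  P = {2,5}:  v_{2} + v_{5} = 3·v_{4} — sig = ⟨2 | 3⟩

so the primitive-relation signature multiset is
{ ⟨2 | 0⟩ ×2,  ⟨2 | 1⟩ ×7,  ⟨2 | 2⟩ ×4,  ⟨2 | 3⟩ }


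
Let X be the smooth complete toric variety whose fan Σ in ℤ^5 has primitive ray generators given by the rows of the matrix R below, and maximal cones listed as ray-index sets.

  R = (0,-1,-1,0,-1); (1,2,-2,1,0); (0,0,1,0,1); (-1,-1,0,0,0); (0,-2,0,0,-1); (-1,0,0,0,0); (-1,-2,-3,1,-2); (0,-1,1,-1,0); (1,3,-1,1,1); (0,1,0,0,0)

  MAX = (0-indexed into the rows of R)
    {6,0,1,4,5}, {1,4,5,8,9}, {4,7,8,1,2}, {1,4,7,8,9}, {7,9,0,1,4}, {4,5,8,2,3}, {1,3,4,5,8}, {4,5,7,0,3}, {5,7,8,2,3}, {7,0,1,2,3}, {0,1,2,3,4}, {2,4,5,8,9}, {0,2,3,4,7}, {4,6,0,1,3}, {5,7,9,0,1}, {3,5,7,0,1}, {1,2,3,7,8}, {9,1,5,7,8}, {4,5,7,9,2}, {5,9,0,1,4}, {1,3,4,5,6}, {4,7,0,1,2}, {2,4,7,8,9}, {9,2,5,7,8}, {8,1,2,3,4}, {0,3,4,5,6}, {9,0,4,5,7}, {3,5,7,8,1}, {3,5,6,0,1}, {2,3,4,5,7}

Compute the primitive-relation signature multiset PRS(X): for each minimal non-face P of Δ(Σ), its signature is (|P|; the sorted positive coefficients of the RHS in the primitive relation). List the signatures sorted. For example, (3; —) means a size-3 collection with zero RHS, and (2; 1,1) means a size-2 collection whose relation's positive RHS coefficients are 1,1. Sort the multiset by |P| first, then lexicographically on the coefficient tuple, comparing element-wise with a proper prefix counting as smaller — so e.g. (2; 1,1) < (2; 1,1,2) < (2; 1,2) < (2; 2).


15 minimal non-faces of Δ(Σ) (on 10 rays):

  {0,8}:  v_{0} + v_{8} = v_{1} — sig = (2; 1)
  {3,9}:  v_{3} + v_{9} = v_{5} — sig = (2; 1)
  {6,8}:  v_{6} + v_{8} = 2·v_{1} + v_{3} + v_{4} + v_{5} — sig = (2; 1,1,1,2)
  {6,9}:  v_{6} + v_{9} = v_{0} + v_{1} + v_{4} + 2·v_{5} — sig = (2; 1,1,1,2)
  {2,6}:  v_{2} + v_{6} = v_{1} + 2·v_{3} + v_{4} — sig = (2; 1,1,2)
  {6,7}:  v_{6} + v_{7} = 2·v_{0} + v_{3} — sig = (2; 1,2)
  {0,2,9}:  v_{0} + v_{2} + v_{9} = 0 — sig = (3; —)
  {0,2,5}:  v_{0} + v_{2} + v_{5} = v_{3} — sig = (3; 1)
  {1,2,9}:  v_{1} + v_{2} + v_{9} = v_{8} — sig = (3; 1)
  {1,2,5}:  v_{1} + v_{2} + v_{5} = v_{3} + v_{8} — sig = (3; 1,1)
  {4,5,7,8}:  v_{4} + v_{5} + v_{7} + v_{8} = 0 — sig = (4; —)
  {1,4,5,7}:  v_{1} + v_{4} + v_{5} + v_{7} = v_{0} — sig = (4; 1)
  {3,4,7,8}:  v_{3} + v_{4} + v_{7} + v_{8} = v_{0} + v_{2} — sig = (4; 1,1)
  {1,3,4,7}:  v_{1} + v_{3} + v_{4} + v_{7} = 2·v_{0} + v_{2} — sig = (4; 1,2)
  {0,1,3,4,5}:  v_{0} + v_{1} + v_{3} + v_{4} + v_{5} = v_{6} — sig = (5; 1)

so the primitive-relation signature multiset is
    |P|=2: 6 collections, coeffs (1), (1), (1,1,1,2), (1,1,1,2), (1,1,2), (1,2)
    |P|=3: 4 collections, coeffs (), (1), (1), (1,1)
    |P|=4: 4 collections, coeffs (), (1), (1,1), (1,2)
    |P|=5: 1 collection, coeffs (1)


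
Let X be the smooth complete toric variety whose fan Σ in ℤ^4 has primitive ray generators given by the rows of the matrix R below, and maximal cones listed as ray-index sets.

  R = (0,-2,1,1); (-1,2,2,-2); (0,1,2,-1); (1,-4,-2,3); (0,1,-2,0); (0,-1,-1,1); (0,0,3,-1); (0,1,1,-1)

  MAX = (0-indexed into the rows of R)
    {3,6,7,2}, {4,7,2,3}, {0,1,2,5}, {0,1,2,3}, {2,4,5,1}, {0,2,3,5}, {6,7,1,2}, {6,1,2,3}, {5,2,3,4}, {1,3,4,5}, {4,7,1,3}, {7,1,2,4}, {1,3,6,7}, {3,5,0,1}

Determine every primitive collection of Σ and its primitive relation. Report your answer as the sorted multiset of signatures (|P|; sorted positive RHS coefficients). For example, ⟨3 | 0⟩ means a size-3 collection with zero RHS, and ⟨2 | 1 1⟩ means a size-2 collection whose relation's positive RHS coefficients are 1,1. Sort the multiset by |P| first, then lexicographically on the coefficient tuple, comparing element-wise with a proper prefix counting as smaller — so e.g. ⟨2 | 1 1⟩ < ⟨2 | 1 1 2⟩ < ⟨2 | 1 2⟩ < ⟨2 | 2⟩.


9 minimal non-faces of Δ(Σ) (on 8 rays):

  • {5,7}:  v_{5} + v_{7} = 0 — sig = ⟨2 | 0⟩
  • {0,4}:  v_{0} + v_{4} = v_{5} — sig = ⟨2 | 1⟩
  • {4,6}:  v_{4} + v_{6} = v_{7} — sig = ⟨2 | 1⟩
  • {0,7}:  v_{0} + v_{7} = v_{1} + v_{2} + v_{3} — sig = ⟨2 | 1 1 1⟩
  • {5,6}:  v_{5} + v_{6} = v_{1} + v_{2} + v_{3} — sig = ⟨2 | 1 1 1⟩
  • {0,6}:  v_{0} + v_{6} = 2·v_{1} + 2·v_{2} + 2·v_{3} — sig = ⟨2 | 2 2 2⟩
  • {1,2,3,4}:  v_{1} + v_{2} + v_{3} + v_{4} = 0 — sig = ⟨4 | 0⟩
  • {1,2,3,5}:  v_{1} + v_{2} + v_{3} + v_{5} = v_{0} — sig = ⟨4 | 1⟩
  • {1,2,3,7}:  v_{1} + v_{2} + v_{3} + v_{7} = v_{6} — sig = ⟨4 | 1⟩

so the primitive-relation signature multiset is
{ ⟨2 | 0⟩,  ⟨2 | 1⟩ ×2,  ⟨2 | 1 1 1⟩ ×2,  ⟨2 | 2 2 2⟩,  ⟨4 | 0⟩,  ⟨4 | 1⟩ ×2 }


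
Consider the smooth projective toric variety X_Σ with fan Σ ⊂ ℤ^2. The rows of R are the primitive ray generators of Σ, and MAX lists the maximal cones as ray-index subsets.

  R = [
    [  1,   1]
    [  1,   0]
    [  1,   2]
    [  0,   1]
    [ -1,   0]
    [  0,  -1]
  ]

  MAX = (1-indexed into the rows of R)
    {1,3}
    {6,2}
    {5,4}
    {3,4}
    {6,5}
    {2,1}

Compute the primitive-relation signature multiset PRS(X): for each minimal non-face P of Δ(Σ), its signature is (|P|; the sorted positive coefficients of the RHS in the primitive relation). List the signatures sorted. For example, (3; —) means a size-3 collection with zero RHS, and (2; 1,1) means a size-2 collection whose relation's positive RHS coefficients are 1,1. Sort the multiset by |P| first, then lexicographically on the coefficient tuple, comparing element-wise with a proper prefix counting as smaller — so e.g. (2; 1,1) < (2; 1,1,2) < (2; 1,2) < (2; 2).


Σ has 9 primitive collections:

  {2,5}:  v_{2} + v_{5} = 0 — sig = (2; —)
  {4,6}:  v_{4} + v_{6} = 0 — sig = (2; —)
  {1,4}:  v_{1} + v_{4} = v_{3} — sig = (2; 1)
  {1,5}:  v_{1} + v_{5} = v_{4} — sig = (2; 1)
  {1,6}:  v_{1} + v_{6} = v_{2} — sig = (2; 1)
  {2,4}:  v_{2} + v_{4} = v_{1} — sig = (2; 1)
  {3,6}:  v_{3} + v_{6} = v_{1} — sig = (2; 1)
  {2,3}:  v_{2} + v_{3} = 2·v_{1} — sig = (2; 2)
  {3,5}:  v_{3} + v_{5} = 2·v_{4} — sig = (2; 2)

Signatures (|P|; sorted positive RHS coefficients), sorted:
{ (2; —) ×2,  (2; 1) ×5,  (2; 2) ×2 }


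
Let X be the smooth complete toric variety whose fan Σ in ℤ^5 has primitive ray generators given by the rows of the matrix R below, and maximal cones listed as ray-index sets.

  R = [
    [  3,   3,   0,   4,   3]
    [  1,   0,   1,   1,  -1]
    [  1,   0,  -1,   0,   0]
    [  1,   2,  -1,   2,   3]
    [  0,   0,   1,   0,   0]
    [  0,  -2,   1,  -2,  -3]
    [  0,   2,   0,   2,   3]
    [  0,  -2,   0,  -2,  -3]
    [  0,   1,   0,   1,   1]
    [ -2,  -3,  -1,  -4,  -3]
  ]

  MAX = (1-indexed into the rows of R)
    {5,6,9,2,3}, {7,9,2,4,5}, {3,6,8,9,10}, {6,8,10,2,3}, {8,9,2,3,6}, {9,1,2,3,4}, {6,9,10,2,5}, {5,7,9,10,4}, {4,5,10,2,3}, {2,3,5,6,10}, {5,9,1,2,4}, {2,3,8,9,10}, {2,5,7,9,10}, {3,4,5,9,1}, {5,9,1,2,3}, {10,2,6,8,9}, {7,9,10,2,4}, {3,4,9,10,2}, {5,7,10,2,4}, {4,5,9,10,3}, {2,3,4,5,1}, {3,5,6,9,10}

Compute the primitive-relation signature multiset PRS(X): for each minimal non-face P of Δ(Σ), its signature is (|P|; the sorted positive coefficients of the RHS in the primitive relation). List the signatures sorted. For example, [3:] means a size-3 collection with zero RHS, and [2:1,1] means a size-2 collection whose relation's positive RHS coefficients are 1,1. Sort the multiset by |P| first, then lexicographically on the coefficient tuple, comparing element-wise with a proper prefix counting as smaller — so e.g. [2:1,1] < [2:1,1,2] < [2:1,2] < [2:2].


Minimal non-faces — 14 found among 10 rays, 22 max cones:

  • {7,8}:  v_{7} + v_{8} = 0 ; sig = [2:]
  • {1,10}:  v_{1} + v_{10} = v_{3} ; sig = [2:1]
  • {3,7}:  v_{3} + v_{7} = v_{4} ; sig = [2:1]
  • {4,8}:  v_{4} + v_{8} = v_{3} ; sig = [2:1]
  • {5,8}:  v_{5} + v_{8} = v_{6} ; sig = [2:1]
  • {6,7}:  v_{6} + v_{7} = v_{5} ; sig = [2:1]
  • {4,6}:  v_{4} + v_{6} = v_{3} + v_{5} ; sig = [2:1,1]
  • {1,7}:  v_{1} + v_{7} = v_{2} + 2·v_{4} + v_{5} + v_{9} ; sig = [2:1,1,1,2]
  • {1,8}:  v_{1} + v_{8} = v_{2} + 2·v_{3} + v_{5} + v_{9} ; sig = [2:1,1,1,2]
  • {1,6}:  v_{1} + v_{6} = v_{2} + 2·v_{3} + 2·v_{5} + v_{9} ; sig = [2:1,1,2,2]
  • {2,4,5,9,10}:  v_{2} + v_{4} + v_{5} + v_{9} + v_{10} = 0 ; sig = [5:]
  • {2,3,4,5,9}:  v_{2} + v_{3} + v_{4} + v_{5} + v_{9} = v_{1} ; sig = [5:1]
  • {2,3,5,9,10}:  v_{2} + v_{3} + v_{5} + v_{9} + v_{10} = v_{8} ; sig = [5:1]
  • {2,3,6,9,10}:  v_{2} + v_{3} + v_{6} + v_{9} + v_{10} = 2·v_{8} ; sig = [5:2]

so the primitive-relation signature multiset is
[[2:], [2:1], [2:1], [2:1], [2:1], [2:1], [2:1,1], [2:1,1,1,2], [2:1,1,1,2], [2:1,1,2,2], [5:], [5:1], [5:1], [5:2]]


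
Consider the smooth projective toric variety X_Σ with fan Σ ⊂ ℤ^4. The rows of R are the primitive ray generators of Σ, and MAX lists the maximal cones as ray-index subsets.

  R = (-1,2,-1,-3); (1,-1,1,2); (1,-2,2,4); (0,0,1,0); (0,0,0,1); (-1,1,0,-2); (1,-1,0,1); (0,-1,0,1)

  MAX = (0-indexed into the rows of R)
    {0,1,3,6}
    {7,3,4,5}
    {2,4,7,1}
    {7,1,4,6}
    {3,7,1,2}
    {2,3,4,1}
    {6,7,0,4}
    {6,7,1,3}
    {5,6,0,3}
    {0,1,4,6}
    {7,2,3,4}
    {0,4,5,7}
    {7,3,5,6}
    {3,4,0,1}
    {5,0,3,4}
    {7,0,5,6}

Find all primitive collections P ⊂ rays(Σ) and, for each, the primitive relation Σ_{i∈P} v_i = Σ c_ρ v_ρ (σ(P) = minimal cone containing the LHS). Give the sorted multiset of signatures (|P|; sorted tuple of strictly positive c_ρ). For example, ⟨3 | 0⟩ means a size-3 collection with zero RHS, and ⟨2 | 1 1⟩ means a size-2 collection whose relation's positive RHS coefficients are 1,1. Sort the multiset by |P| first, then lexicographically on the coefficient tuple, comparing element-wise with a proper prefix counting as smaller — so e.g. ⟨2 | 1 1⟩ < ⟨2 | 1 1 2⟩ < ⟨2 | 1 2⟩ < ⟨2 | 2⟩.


Minimal non-faces — 9 found among 8 rays, 16 max cones:

  • {1,5}:  v_{1} + v_{5} = v_{3}  ⟹  sig = ⟨2 | 1⟩
  • {0,2}:  v_{0} + v_{2} = v_{3} + v_{4}  ⟹  sig = ⟨2 | 1 1⟩
  • {2,5}:  v_{2} + v_{5} = 2·v_{3} + v_{4} + v_{7}  ⟹  sig = ⟨2 | 1 1 2⟩
  • {2,6}:  v_{2} + v_{6} = 2·v_{1} + v_{7}  ⟹  sig = ⟨2 | 1 2⟩
  • {0,1,7}:  v_{0} + v_{1} + v_{7} = 0  ⟹  sig = ⟨3 | 0⟩
  • {4,5,6}:  v_{4} + v_{5} + v_{6} = 0  ⟹  sig = ⟨3 | 0⟩
  • {0,3,7}:  v_{0} + v_{3} + v_{7} = v_{5}  ⟹  sig = ⟨3 | 1⟩
  • {3,4,6}:  v_{3} + v_{4} + v_{6} = v_{1}  ⟹  sig = ⟨3 | 1⟩
  • {1,3,4,7}:  v_{1} + v_{3} + v_{4} + v_{7} = v_{2}  ⟹  sig = ⟨4 | 1⟩

Hence PRS(X_Σ) =
    |P|=2: 4 collections, coeffs (1), (1,1), (1,1,2), (1,2)
    |P|=3: 4 collections, coeffs (), (), (1), (1)
    |P|=4: 1 collection, coeffs (1)


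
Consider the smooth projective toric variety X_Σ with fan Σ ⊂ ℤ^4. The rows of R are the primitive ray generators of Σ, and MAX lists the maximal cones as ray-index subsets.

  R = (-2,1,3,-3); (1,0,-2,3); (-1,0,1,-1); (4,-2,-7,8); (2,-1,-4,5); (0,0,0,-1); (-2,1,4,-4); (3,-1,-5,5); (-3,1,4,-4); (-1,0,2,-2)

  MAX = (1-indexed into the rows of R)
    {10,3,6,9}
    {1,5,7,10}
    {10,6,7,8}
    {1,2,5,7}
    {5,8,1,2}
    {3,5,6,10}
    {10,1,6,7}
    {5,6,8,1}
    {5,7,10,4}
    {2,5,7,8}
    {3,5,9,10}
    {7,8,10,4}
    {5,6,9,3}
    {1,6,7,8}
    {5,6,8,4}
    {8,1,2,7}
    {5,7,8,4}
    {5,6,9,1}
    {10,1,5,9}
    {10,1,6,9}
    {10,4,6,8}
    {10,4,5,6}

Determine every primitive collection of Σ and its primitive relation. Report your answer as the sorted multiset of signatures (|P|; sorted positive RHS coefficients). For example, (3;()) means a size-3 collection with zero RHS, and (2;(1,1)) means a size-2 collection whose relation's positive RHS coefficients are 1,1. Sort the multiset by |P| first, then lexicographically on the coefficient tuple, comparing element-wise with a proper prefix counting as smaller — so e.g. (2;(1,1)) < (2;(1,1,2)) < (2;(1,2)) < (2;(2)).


20 minimal non-faces of Δ(Σ) (on 10 rays):

  • {1,3}:  v_{1} + v_{3} = v_{9} ; sig = (2;(1))
  • {1,4}:  v_{1} + v_{4} = v_{5} ; sig = (2;(1))
  • {2,3}:  v_{2} + v_{3} = v_{1} + v_{5} ; sig = (2;(1,1))
  • {2,6}:  v_{2} + v_{6} = v_{1} + v_{8} ; sig = (2;(1,1))
  • {2,10}:  v_{2} + v_{10} = v_{5} + v_{7} ; sig = (2;(1,1))
  • {3,7}:  v_{3} + v_{7} = v_{1} + v_{10} ; sig = (2;(1,1))
  • {3,8}:  v_{3} + v_{8} = v_{5} + v_{6} ; sig = (2;(1,1))
  • {4,9}:  v_{4} + v_{9} = v_{3} + v_{5} ; sig = (2;(1,1))
  • {8,9}:  v_{8} + v_{9} = v_{1} + v_{5} + v_{6} ; sig = (2;(1,1,1))
  • {2,4}:  v_{2} + v_{4} = 2·v_{5} + v_{7} + v_{8} ; sig = (2;(1,1,2))
  • {3,4}:  v_{3} + v_{4} = 2·v_{5} + v_{6} + v_{10} ; sig = (2;(1,1,2))
  • {2,9}:  v_{2} + v_{9} = 2·v_{1} + v_{5} ; sig = (2;(1,2))
  • {7,9}:  v_{7} + v_{9} = 2·v_{1} + v_{10} ; sig = (2;(1,2))
  • {1,8,10}:  v_{1} + v_{8} + v_{10} = 0 ; sig = (3;())
  • {5,6,7}:  v_{5} + v_{6} + v_{7} = 0 ; sig = (3;())
  • {5,8,10}:  v_{5} + v_{8} + v_{10} = v_{4} ; sig = (3;(1))
  • {4,6,7}:  v_{4} + v_{6} + v_{7} = v_{8} + v_{10} ; sig = (3;(1,1))
  • {1,5,6,10}:  v_{1} + v_{5} + v_{6} + v_{10} = v_{3} ; sig = (4;(1))
  • {1,5,7,8}:  v_{1} + v_{5} + v_{7} + v_{8} = v_{2} ; sig = (4;(1))
  • {5,6,9,10}:  v_{5} + v_{6} + v_{9} + v_{10} = 2·v_{3} ; sig = (4;(2))

Hence PRS(X_Σ) =
    |P|=2: 13 collections, coeffs (1), (1), (1,1), (1,1), (1,1), (1,1), (1,1), (1,1), (1,1,1), (1,1,2), (1,1,2), (1,2), (1,2)
    |P|=3: 4 collections, coeffs (), (), (1), (1,1)
    |P|=4: 3 collections, coeffs (1), (1), (2)


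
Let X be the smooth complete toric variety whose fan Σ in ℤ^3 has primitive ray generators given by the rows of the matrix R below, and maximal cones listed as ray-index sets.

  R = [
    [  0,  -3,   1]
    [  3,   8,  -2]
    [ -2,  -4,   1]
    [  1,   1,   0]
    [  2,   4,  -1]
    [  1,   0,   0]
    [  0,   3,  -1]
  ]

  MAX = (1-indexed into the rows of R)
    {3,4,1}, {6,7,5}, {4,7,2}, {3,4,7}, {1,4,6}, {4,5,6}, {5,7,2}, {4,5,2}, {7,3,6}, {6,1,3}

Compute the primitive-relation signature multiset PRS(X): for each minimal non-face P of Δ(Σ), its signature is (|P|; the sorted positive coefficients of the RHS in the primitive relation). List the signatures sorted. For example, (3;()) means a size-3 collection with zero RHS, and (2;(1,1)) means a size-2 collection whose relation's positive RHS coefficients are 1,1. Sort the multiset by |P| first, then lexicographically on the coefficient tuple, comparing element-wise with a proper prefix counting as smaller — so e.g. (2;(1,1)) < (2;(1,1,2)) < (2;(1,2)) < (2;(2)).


Minimal non-faces — 9 found among 7 rays, 10 max cones:

  • {1,7}:  v_{1} + v_{7} = 0  so sig = (2;())
  • {3,5}:  v_{3} + v_{5} = 0  so sig = (2;())
  • {1,2}:  v_{1} + v_{2} = v_{4} + v_{5}  so sig = (2;(1,1))
  • {1,5}:  v_{1} + v_{5} = v_{4} + v_{6}  so sig = (2;(1,1))
  • {2,3}:  v_{2} + v_{3} = v_{4} + v_{7}  so sig = (2;(1,1))
  • {2,6}:  v_{2} + v_{6} = 2·v_{5}  so sig = (2;(2))
  • {3,4,6}:  v_{3} + v_{4} + v_{6} = v_{1}  so sig = (3;(1))
  • {4,5,7}:  v_{4} + v_{5} + v_{7} = v_{2}  so sig = (3;(1))
  • {4,6,7}:  v_{4} + v_{6} + v_{7} = v_{5}  so sig = (3;(1))

Sorted signature multiset PRS(X):
[(2;()), (2;()), (2;(1,1)), (2;(1,1)), (2;(1,1)), (2;(2)), (3;(1)), (3;(1)), (3;(1))]
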